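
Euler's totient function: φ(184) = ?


Factor n: 184 = 2^3 × 23
φ(n) = n · ∏(1 - 1/p) over distinct primes p | n
φ(184) = 184 · (1 - 1/2) · (1 - 1/23) = 88

φ(184) = 88


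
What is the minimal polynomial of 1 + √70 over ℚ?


Let α = 1 + √70. Then α - 1 = √70, so (α - 1)² = 70, giving α² - 2α - 69 = 0. Degree 2 and α ∉ ℚ, so this is the minimal polynomial.

Minimal polynomial: x² - 2x - 69


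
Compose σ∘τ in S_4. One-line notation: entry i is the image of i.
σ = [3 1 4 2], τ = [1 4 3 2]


σ∘τ: apply τ first, then σ
1 →τ 1 →σ 3
2 →τ 4 →σ 2
3 →τ 3 →σ 4
4 →τ 2 →σ 1

σ∘τ = [3 2 4 1]


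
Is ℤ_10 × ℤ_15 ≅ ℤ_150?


Comparing ℤ_10 × ℤ_15 and ℤ_150:
gcd(10,15) = 5 ≠ 1. Max element order in ℤ_10×ℤ_15 is lcm(10,15) = 30 < 150, so it has no element of order 150

No, ℤ_10 × ℤ_15 ≇ ℤ_150


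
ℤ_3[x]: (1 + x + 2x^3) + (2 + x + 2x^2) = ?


Add coefficients mod 3:
x^0: 1 + 2 = 0 (mod 3)
x^1: 1 + 1 = 2 (mod 3)
x^2: 0 + 2 = 2 (mod 3)
x^3: 2 + 0 = 2 (mod 3)
Result: 2x + 2x^2 + 2x^3

f + g = 2x + 2x^2 + 2x^3


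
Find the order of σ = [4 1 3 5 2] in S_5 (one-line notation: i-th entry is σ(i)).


Cycle decomposition: (1 4 5 2)
Cycle lengths: 4
Order = lcm(4) = 4

ord(σ) = 4


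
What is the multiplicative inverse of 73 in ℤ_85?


Use the extended Euclidean algorithm to write 1 = 73·s + 85·t; then s mod 85 is the inverse.
Euclidean algorithm:
  73 = 0·85 + 73
  85 = 1·73 + 12
  73 = 6·12 + 1
  12 = 12·1 + 0
gcd(73,85) = 1
Back-substitution gives: 73·(7) + 85·(-6) = 1
So 73⁻¹ ≡ 7 ≡ 7 (mod 85)
Check: 73 × 7 = 511 ≡ 1 (mod 85) ✓

73⁻¹ ≡ 7 (mod 85)


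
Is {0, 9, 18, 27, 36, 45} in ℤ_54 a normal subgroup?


H = {0, 9, 18, 27, 36, 45} in ℤ_54
ℤ_54 is abelian; every subgroup of an abelian group is normal

Yes, normal subgroup


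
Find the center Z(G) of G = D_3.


Z(G) = {g ∈ G | gx = xg for all x ∈ G}
For odd n, Z(D_n) = {e}: no nontrivial rotation commutes with all reflections

Z(D_3) = {e}


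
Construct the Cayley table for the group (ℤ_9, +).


Elements: {0, 1, 2, 3, 4, 5, 6, 7, 8}
Operation: addition mod 9
Entry (a, b) = (a + b) mod 9

Cayley table:
  | 0 | 1 | 2 | 3 | 4 | 5 | 6 | 7 | 8
0 | 0 | 1 | 2 | 3 | 4 | 5 | 6 | 7 | 8
1 | 1 | 2 | 3 | 4 | 5 | 6 | 7 | 8 | 0
2 | 2 | 3 | 4 | 5 | 6 | 7 | 8 | 0 | 1
3 | 3 | 4 | 5 | 6 | 7 | 8 | 0 | 1 | 2
4 | 4 | 5 | 6 | 7 | 8 | 0 | 1 | 2 | 3
5 | 5 | 6 | 7 | 8 | 0 | 1 | 2 | 3 | 4
6 | 6 | 7 | 8 | 0 | 1 | 2 | 3 | 4 | 5
7 | 7 | 8 | 0 | 1 | 2 | 3 | 4 | 5 | 6
8 | 8 | 0 | 1 | 2 | 3 | 4 | 5 | 6 | 7


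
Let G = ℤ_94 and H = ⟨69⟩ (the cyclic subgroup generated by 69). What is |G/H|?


|⟨69⟩| = n / gcd(69, 94) = 94 / 1 = 94
H is normal (ℤ_94 is abelian).
|G/H| = |G| / |H| = 94 / 94 = 1

|G/H| = 1


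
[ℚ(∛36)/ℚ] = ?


∛36 has minimal polynomial x³ - 36 (irreducible over ℚ since 36 is not a perfect cube)

[ℚ(∛36)/ℚ] = 3


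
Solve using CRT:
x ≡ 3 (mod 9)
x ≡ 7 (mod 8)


m₁ = 9, m₂ = 8, gcd = 1, so CRT applies. M = m₁·m₂ = 72
Let M₁ = M/m₁ = 8, M₂ = M/m₂ = 9
Find y₁ ≡ M₁⁻¹ (mod m₁): 8⁻¹ ≡ 8 (mod 9)
Find y₂ ≡ M₂⁻¹ (mod m₂): 9⁻¹ ≡ 1 (mod 8)
x = a₁·M₁·y₁ + a₂·M₂·y₂ = 3·8·8 + 7·9·1 = 255
Reduce mod 72: x ≡ 39
Check: 39 mod 9 = 3 ✓, 39 mod 8 = 7 ✓

x ≡ 39 (mod 72)


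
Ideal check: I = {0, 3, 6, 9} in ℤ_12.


Check ideal conditions for I = {0, 3, 6, 9} in ℤ_12:
(1) I is an additive subgroup? Yes
(2) For r ∈ ℤ_12 and a ∈ I: r·a ∈ I? Yes

Yes, I is an ideal of ℤ_12


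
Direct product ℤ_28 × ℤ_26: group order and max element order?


|ℤ_28 × ℤ_26| = 28 × 26 = 728
Max element order = lcm(28,26) = 364
Cyclic? No (gcd=2)

|ℤ_28×ℤ_26| = 728, max element order = 364


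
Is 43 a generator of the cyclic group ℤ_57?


g generates ℤ_n iff gcd(g, n) = 1
gcd(43, 57) = 1
Since gcd = 1, 43 is a generator.

Yes, 43 generates ℤ_57


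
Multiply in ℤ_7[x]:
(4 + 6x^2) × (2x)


Expand and collect like terms; reduce coefficients mod 7:
x^0: 4·0 = 0 ≡ 0 (mod 7)
x^1: 4·2 + 0·0 = 8 ≡ 1 (mod 7)
x^2: 0·2 + 6·0 = 0 ≡ 0 (mod 7)
x^3: 6·2 = 12 ≡ 5 (mod 7)
Result: x + 5x^3

f · g = x + 5x^3


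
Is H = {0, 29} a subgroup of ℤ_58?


Subgroup test for H = {0, 29} in (ℤ_58, +):
(1) 0 ∈ H? Yes
(2) Closure: for all a,b ∈ H, (a+b) mod 58 ∈ H? Yes
(3) Inverses: for all a ∈ H, -a mod 58 ∈ H? Yes

Yes, H is a subgroup of ℤ_58


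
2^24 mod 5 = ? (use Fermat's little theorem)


Fermat's little theorem: if p is prime and gcd(a,p)=1, then a^(p-1) ≡ 1 (mod p)
p = 5 is prime, gcd(2,5) = 1
Reduce exponent: 24 mod 4 = 0
So 2^24 ≡ 2^0 (mod 5)
2^0 = 1

2^24 ≡ 1 (mod 5)


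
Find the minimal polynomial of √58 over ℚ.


√58 satisfies x² - 58 = 0, irreducible over ℚ since 58 is squarefree

Minimal polynomial: x² - 58


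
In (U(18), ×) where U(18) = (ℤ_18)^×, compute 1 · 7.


Operation: multiplication mod 18
1 · 7 = (a × b) mod 18 with a = 1, b = 7

1 · 7 = 7


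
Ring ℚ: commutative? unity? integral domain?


ℚ is a field: commutative, has unity, every nonzero element is a unit (hence an integral domain)
Commutative: Yes
Integral domain: Yes
Has unity: Yes

ℚ: Commutative=Yes, Unity=Yes


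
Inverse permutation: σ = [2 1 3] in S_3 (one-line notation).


To find σ⁻¹, swap domain and range:
σ(1) = 2 → σ⁻¹(2) = 1
σ(2) = 1 → σ⁻¹(1) = 2
σ(3) = 3 → σ⁻¹(3) = 3

σ⁻¹ = [2 1 3]


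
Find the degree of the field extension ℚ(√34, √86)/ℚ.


[ℚ(√34,√86):ℚ] = [ℚ(√34,√86):ℚ(√34)]·[ℚ(√34):ℚ] = 2·2 = 4

[ℚ(√34, √86)/ℚ] = 4


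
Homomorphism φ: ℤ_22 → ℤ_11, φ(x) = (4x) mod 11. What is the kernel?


Kernel = preimage of identity
ker(φ) = {x ∈ ℤ_22 : 4x ≡ 0 (mod 11)}. Since 11 | 22, φ is well-defined. The kernel is the cyclic subgroup ⟨11⟩ of ℤ_22 (order 2), i.e. {0, 11}

ker(φ) = {0, 11}


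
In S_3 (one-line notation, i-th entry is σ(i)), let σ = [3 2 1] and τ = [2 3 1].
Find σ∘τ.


σ∘τ: apply τ first, then σ
1 →τ 2 →σ 2
2 →τ 3 →σ 1
3 →τ 1 →σ 3

σ∘τ = [2 1 3]


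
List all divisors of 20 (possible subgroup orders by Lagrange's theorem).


Lagrange's theorem: |H| divides |G|
|G| = 20
Divisors of 20: 1, 2, 4, 5, 10, 20

Possible subgroup orders: {1, 2, 4, 5, 10, 20}


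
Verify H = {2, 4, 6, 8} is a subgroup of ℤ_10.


Subgroup test for H = {2, 4, 6, 8} in (ℤ_10, +):
(1) 0 ∈ H? No
(2) Closure: for all a,b ∈ H, (a+b) mod 10 ∈ H? No  [counterexample: 2 + 8 = 0 ∉ H]
(3) Inverses: for all a ∈ H, -a mod 10 ∈ H? Yes

No, H is not a subgroup of ℤ_10


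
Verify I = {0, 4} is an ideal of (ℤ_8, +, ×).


Check ideal conditions for I = {0, 4} in ℤ_8:
(1) I is an additive subgroup? Yes
(2) For r ∈ ℤ_8 and a ∈ I: r·a ∈ I? Yes

Yes, I is an ideal of ℤ_8


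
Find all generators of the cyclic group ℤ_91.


g generates ℤ_n iff gcd(g,n) = 1
Prime factors of 91: 7, 13
Generators are g ∈ {1,...,90} not divisible by any of these primes.
Generators: {1, 2, 3, 4, 5, 6, 8, 9, 10, 11, 12, 15, 16, 17, 18, 19, 20, 22, 23, 24, 25, 27, 29, 30, 31, 32, 33, 34, 36, 37, 38, 40, 41, 43, 44, 45, 46, 47, 48, 50, 51, 53, 54, 55, 57, 58, 59, 60, 61, 62, 64, 66, 67, 68, 69, 71, 72, 73, 74, 75, 76, 79, 80, 81, 82, 83, 85, 86, 87, 88, 89, 90}
Number of generators = φ(91) = 72

Generators of ℤ_91 = {1, 2, 3, 4, 5, 6, 8, 9, 10, 11, 12, 15, 16, 17, 18, 19, 20, 22, 23, 24, 25, 27, 29, 30, 31, 32, 33, 34, 36, 37, 38, 40, 41, 43, 44, 45, 46, 47, 48, 50, 51, 53, 54, 55, 57, 58, 59, 60, 61, 62, 64, 66, 67, 68, 69, 71, 72, 73, 74, 75, 76, 79, 80, 81, 82, 83, 85, 86, 87, 88, 89, 90}


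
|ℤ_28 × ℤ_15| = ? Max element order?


|ℤ_28 × ℤ_15| = 28 × 15 = 420
Max element order = lcm(28,15) = 420
Cyclic? Yes (gcd=1)

|ℤ_28×ℤ_15| = 420, max element order = 420


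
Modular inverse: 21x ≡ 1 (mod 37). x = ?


Use the extended Euclidean algorithm to write 1 = 21·s + 37·t; then s mod 37 is the inverse.
Euclidean algorithm:
  21 = 0·37 + 21
  37 = 1·21 + 16
  21 = 1·16 + 5
  16 = 3·5 + 1
  5 = 5·1 + 0
gcd(21,37) = 1
Back-substitution gives: 21·(-7) + 37·(4) = 1
So 21⁻¹ ≡ -7 ≡ 30 (mod 37)
Check: 21 × 30 = 630 ≡ 1 (mod 37) ✓

21⁻¹ ≡ 30 (mod 37)


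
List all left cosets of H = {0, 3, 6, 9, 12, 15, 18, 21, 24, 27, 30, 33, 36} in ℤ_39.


H = {0, 3, 6, 9, 12, 15, 18, 21, 24, 27, 30, 33, 36}, |H| = 13
Number of cosets = |G|/|H| = 39/13 = 3
0 + H = {0, 3, 6, 9, 12, 15, 18, 21, 24, 27, 30, 33, 36}
1 + H = {1, 4, 7, 10, 13, 16, 19, 22, 25, 28, 31, 34, 37}
2 + H = {2, 5, 8, 11, 14, 17, 20, 23, 26, 29, 32, 35, 38}

Cosets: 0+H={0,3,6,9,12,15,18,21,24,27,30,33,36}; 1+H={1,4,7,10,13,16,19,22,25,28,31,34,37}; 2+H={2,5,8,11,14,17,20,23,26,29,32,35,38}


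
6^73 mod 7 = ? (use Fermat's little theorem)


Fermat's little theorem: if p is prime and gcd(a,p)=1, then a^(p-1) ≡ 1 (mod p)
p = 7 is prime, gcd(6,7) = 1
Reduce exponent: 73 mod 6 = 1
So 6^73 ≡ 6^1 (mod 7)
6^1 mod 7 = 6

6^73 ≡ 6 (mod 7)


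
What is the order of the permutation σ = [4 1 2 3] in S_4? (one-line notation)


Cycle decomposition: (1 4 3 2)
Cycle lengths: 4
Order = lcm(4) = 4

ord(σ) = 4


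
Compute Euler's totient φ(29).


φ(n) = count of k ∈ {1,...,n} with gcd(k,n)=1
Coprimes to 29: {1, 2, 3, 4, 5, 6, 7, 8, 9, 10, 11, 12, 13, 14, 15, 16, 17, 18, 19, 20, 21, 22, 23, 24, 25, 26, 27, 28}
Count: 28

φ(29) = 28


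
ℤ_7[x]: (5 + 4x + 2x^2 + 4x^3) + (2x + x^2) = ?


Add coefficients mod 7:
x^0: 5 + 0 = 5 (mod 7)
x^1: 4 + 2 = 6 (mod 7)
x^2: 2 + 1 = 3 (mod 7)
x^3: 4 + 0 = 4 (mod 7)
Result: 5 + 6x + 3x^2 + 4x^3

f + g = 5 + 6x + 3x^2 + 4x^3


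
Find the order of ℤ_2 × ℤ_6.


|A × B| = |A| · |B|
|ℤ_2 × ℤ_6| = 2 × 6 = 12

|ℤ_2 × ℤ_6| = 12


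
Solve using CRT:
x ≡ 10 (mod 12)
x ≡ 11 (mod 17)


m₁ = 12, m₂ = 17, gcd = 1, so CRT applies. M = m₁·m₂ = 204
Let M₁ = M/m₁ = 17, M₂ = M/m₂ = 12
Find y₁ ≡ M₁⁻¹ (mod m₁): 17⁻¹ ≡ 5 (mod 12)
Find y₂ ≡ M₂⁻¹ (mod m₂): 12⁻¹ ≡ 10 (mod 17)
x = a₁·M₁·y₁ + a₂·M₂·y₂ = 10·17·5 + 11·12·10 = 2170
Reduce mod 204: x ≡ 130
Check: 130 mod 12 = 10 ✓, 130 mod 17 = 11 ✓

x ≡ 130 (mod 204)


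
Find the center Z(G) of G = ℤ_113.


Z(G) = {g ∈ G | gx = xg for all x ∈ G}
ℤ_113 is abelian, so Z(G) = G

Z(ℤ_113) = ℤ_113


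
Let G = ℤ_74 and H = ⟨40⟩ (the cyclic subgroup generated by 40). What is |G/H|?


|⟨40⟩| = n / gcd(40, 74) = 74 / 2 = 37
H is normal (ℤ_74 is abelian).
|G/H| = |G| / |H| = 74 / 37 = 2

|G/H| = 2


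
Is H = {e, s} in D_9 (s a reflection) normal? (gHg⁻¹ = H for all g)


H = {e, s} in D_9 (s a reflection)
r·s·r⁻¹ = sr⁻² ≠ s for n ≥ 3, so {e, s} is not closed under conjugation

No, not a normal subgroup


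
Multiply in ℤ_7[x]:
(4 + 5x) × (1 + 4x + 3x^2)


Expand and collect like terms; reduce coefficients mod 7:
x^0: 4·1 = 4 ≡ 4 (mod 7)
x^1: 4·4 + 5·1 = 21 ≡ 0 (mod 7)
x^2: 4·3 + 5·4 = 32 ≡ 4 (mod 7)
x^3: 5·3 = 15 ≡ 1 (mod 7)
Result: 4 + 4x^2 + x^3

f · g = 4 + 4x^2 + x^3


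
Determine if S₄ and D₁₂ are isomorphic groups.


Comparing S₄ and D₁₂:
S₄ has trivial center; D₁₂ has center {e, r⁶}

No, S₄ ≇ D₁₂


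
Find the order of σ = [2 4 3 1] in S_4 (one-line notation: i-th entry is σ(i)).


Cycle decomposition: (1 2 4)
Cycle lengths: 3
Order = lcm(3) = 3

ord(σ) = 3


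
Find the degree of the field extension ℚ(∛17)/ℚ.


∛17 has minimal polynomial x³ - 17 (irreducible over ℚ since 17 is not a perfect cube)

[ℚ(∛17)/ℚ] = 3


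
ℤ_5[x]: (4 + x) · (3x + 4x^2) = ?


Expand and collect like terms; reduce coefficients mod 5:
x^0: 4·0 = 0 ≡ 0 (mod 5)
x^1: 4·3 + 1·0 = 12 ≡ 2 (mod 5)
x^2: 4·4 + 1·3 = 19 ≡ 4 (mod 5)
x^3: 1·4 = 4 ≡ 4 (mod 5)
Result: 2x + 4x^2 + 4x^3

f · g = 2x + 4x^2 + 4x^3


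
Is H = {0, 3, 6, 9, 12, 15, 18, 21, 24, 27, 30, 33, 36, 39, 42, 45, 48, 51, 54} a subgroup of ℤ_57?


Subgroup test for H = {0, 3, 6, 9, 12, 15, 18, 21, 24, 27, 30, 33, 36, 39, 42, 45, 48, 51, 54} in (ℤ_57, +):
(1) 0 ∈ H? Yes
(2) Closure: for all a,b ∈ H, (a+b) mod 57 ∈ H? Yes
(3) Inverses: for all a ∈ H, -a mod 57 ∈ H? Yes

Yes, H is a subgroup of ℤ_57


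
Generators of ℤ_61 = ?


g generates ℤ_n iff gcd(g,n) = 1
Prime factors of 61: 61
Generators are g ∈ {1,...,60} not divisible by any of these primes.
Generators: {1, 2, 3, 4, 5, 6, 7, 8, 9, 10, 11, 12, 13, 14, 15, 16, 17, 18, 19, 20, 21, 22, 23, 24, 25, 26, 27, 28, 29, 30, 31, 32, 33, 34, 35, 36, 37, 38, 39, 40, 41, 42, 43, 44, 45, 46, 47, 48, 49, 50, 51, 52, 53, 54, 55, 56, 57, 58, 59, 60}
Number of generators = φ(61) = 60

Generators of ℤ_61 = {1, 2, 3, 4, 5, 6, 7, 8, 9, 10, 11, 12, 13, 14, 15, 16, 17, 18, 19, 20, 21, 22, 23, 24, 25, 26, 27, 28, 29, 30, 31, 32, 33, 34, 35, 36, 37, 38, 39, 40, 41, 42, 43, 44, 45, 46, 47, 48, 49, 50, 51, 52, 53, 54, 55, 56, 57, 58, 59, 60}


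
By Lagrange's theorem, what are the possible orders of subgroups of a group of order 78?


Lagrange's theorem: |H| divides |G|
|G| = 78
Divisors of 78: 1, 2, 3, 6, 13, 26, 39, 78

Possible subgroup orders: {1, 2, 3, 6, 13, 26, 39, 78}


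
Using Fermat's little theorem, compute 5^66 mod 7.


Fermat's little theorem: if p is prime and gcd(a,p)=1, then a^(p-1) ≡ 1 (mod p)
p = 7 is prime, gcd(5,7) = 1
Reduce exponent: 66 mod 6 = 0
So 5^66 ≡ 5^0 (mod 7)
5^0 = 1

5^66 ≡ 1 (mod 7)


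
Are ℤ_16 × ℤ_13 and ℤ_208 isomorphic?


Comparing ℤ_16 × ℤ_13 and ℤ_208:
gcd(16,13) = 1, so ℤ_16 × ℤ_13 ≅ ℤ_208 (CRT)

Yes, ℤ_16 × ℤ_13 ≅ ℤ_208


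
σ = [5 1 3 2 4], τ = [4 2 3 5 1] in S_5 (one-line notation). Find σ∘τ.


σ∘τ: apply τ first, then σ
1 →τ 4 →σ 2
2 →τ 2 →σ 1
3 →τ 3 →σ 3
4 →τ 5 →σ 4
5 →τ 1 →σ 5

σ∘τ = [2 1 3 4 5]


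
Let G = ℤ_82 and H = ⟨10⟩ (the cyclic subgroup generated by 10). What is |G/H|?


|⟨10⟩| = n / gcd(10, 82) = 82 / 2 = 41
H is normal (ℤ_82 is abelian).
|G/H| = |G| / |H| = 82 / 41 = 2

|G/H| = 2


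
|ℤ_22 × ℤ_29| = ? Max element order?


|ℤ_22 × ℤ_29| = 22 × 29 = 638
Max element order = lcm(22,29) = 638
Cyclic? Yes (gcd=1)

|ℤ_22×ℤ_29| = 638, max element order = 638


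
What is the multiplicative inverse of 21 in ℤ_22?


Use the extended Euclidean algorithm to write 1 = 21·s + 22·t; then s mod 22 is the inverse.
Euclidean algorithm:
  21 = 0·22 + 21
  22 = 1·21 + 1
  21 = 21·1 + 0
gcd(21,22) = 1
Back-substitution gives: 21·(-1) + 22·(1) = 1
So 21⁻¹ ≡ -1 ≡ 21 (mod 22)
Check: 21 × 21 = 441 ≡ 1 (mod 22) ✓

21⁻¹ ≡ 21 (mod 22)


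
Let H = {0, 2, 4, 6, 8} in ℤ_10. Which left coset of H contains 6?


6 + H = {6 + h (mod 10) : h ∈ H}
6+0=6, 6+2=8, 6+4=0, 6+6=2, 6+8=4
6 + H = {0, 2, 4, 6, 8} = 0 + H

6 + H = {0, 2, 4, 6, 8}


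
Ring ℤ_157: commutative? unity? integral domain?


ℤ_157 is a commutative ring with unity 1; 157 is prime, so ℤ_157 is a field (hence an integral domain)
Commutative: Yes
Integral domain: Yes
Has unity: Yes

ℤ_157: Commutative=Yes, Unity=Yes


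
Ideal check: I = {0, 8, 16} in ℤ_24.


Check ideal conditions for I = {0, 8, 16} in ℤ_24:
(1) I is an additive subgroup? Yes
(2) For r ∈ ℤ_24 and a ∈ I: r·a ∈ I? Yes

Yes, I is an ideal of ℤ_24


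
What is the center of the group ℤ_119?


Z(G) = {g ∈ G | gx = xg for all x ∈ G}
ℤ_119 is abelian, so Z(G) = G

Z(ℤ_119) = ℤ_119


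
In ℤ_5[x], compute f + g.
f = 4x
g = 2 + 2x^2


Add coefficients mod 5:
x^0: 0 + 2 = 2 (mod 5)
x^1: 4 + 0 = 4 (mod 5)
x^2: 0 + 2 = 2 (mod 5)
Result: 2 + 4x + 2x^2

f + g = 2 + 4x + 2x^2


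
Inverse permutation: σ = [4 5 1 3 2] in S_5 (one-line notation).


To find σ⁻¹, swap domain and range:
σ(1) = 4 → σ⁻¹(4) = 1
σ(2) = 5 → σ⁻¹(5) = 2
σ(3) = 1 → σ⁻¹(1) = 3
σ(4) = 3 → σ⁻¹(3) = 4
σ(5) = 2 → σ⁻¹(2) = 5

σ⁻¹ = [3 5 4 1 2]


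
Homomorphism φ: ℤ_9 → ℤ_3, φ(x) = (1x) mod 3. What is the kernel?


Kernel = preimage of identity
ker(φ) = {x ∈ ℤ_9 : 1x ≡ 0 (mod 3)}. Since 3 | 9, φ is well-defined. The kernel is the cyclic subgroup ⟨3⟩ of ℤ_9 (order 3), i.e. {0, 3, 6}

ker(φ) = {0, 3, 6}


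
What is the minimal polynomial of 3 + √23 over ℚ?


Let α = 3 + √23. Then α - 3 = √23, so (α - 3)² = 23, giving α² - 6α - 14 = 0. Degree 2 and α ∉ ℚ, so this is the minimal polynomial.

Minimal polynomial: x² - 6x - 14


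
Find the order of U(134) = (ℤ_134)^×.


U(n) is the group of units mod n; |U(n)| = φ(n)
|U(134)| = φ(134) = 66

|U(134) = (ℤ_134)^×| = 66


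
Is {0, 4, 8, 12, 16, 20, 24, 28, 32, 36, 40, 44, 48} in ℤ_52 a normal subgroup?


H = {0, 4, 8, 12, 16, 20, 24, 28, 32, 36, 40, 44, 48} in ℤ_52
ℤ_52 is abelian; every subgroup of an abelian group is normal

Yes, normal subgroup


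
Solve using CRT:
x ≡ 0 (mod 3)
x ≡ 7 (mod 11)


m₁ = 3, m₂ = 11, gcd = 1, so CRT applies. M = m₁·m₂ = 33
Let M₁ = M/m₁ = 11, M₂ = M/m₂ = 3
Find y₁ ≡ M₁⁻¹ (mod m₁): 11⁻¹ ≡ 2 (mod 3)
Find y₂ ≡ M₂⁻¹ (mod m₂): 3⁻¹ ≡ 4 (mod 11)
x = a₁·M₁·y₁ + a₂·M₂·y₂ = 0·11·2 + 7·3·4 = 84
Reduce mod 33: x ≡ 18
Check: 18 mod 3 = 0 ✓, 18 mod 11 = 7 ✓

x ≡ 18 (mod 33)


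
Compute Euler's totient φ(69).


Factor n: 69 = 3 × 23
φ(n) = n · ∏(1 - 1/p) over distinct primes p | n
φ(69) = 69 · (1 - 1/3) · (1 - 1/23) = 44

φ(69) = 44


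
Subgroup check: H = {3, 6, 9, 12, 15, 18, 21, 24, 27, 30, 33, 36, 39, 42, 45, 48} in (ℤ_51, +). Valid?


Subgroup test for H = {3, 6, 9, 12, 15, 18, 21, 24, 27, 30, 33, 36, 39, 42, 45, 48} in (ℤ_51, +):
(1) 0 ∈ H? No
(2) Closure: for all a,b ∈ H, (a+b) mod 51 ∈ H? No  [counterexample: 3 + 48 = 0 ∉ H]
(3) Inverses: for all a ∈ H, -a mod 51 ∈ H? Yes

No, H is not a subgroup of ℤ_51


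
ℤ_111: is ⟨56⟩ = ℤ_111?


g generates ℤ_n iff gcd(g, n) = 1
gcd(56, 111) = 1
Since gcd = 1, 56 is a generator.

Yes, 56 generates ℤ_111


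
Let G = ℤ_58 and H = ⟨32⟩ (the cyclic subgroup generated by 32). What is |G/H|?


|⟨32⟩| = n / gcd(32, 58) = 58 / 2 = 29
H is normal (ℤ_58 is abelian).
|G/H| = |G| / |H| = 58 / 29 = 2

|G/H| = 2


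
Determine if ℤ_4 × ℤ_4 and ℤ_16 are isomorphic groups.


Comparing ℤ_4 × ℤ_4 and ℤ_16:
gcd(4,4) = 4 ≠ 1. Max element order in ℤ_4×ℤ_4 is lcm(4,4) = 4 < 16, so it has no element of order 16

No, ℤ_4 × ℤ_4 ≇ ℤ_16


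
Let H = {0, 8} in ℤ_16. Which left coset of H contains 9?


9 + H = {9 + h (mod 16) : h ∈ H}
9+0=9, 9+8=1
9 + H = {1, 9} = 1 + H

9 + H = {1, 9}


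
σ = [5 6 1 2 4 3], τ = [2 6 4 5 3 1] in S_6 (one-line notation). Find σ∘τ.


σ∘τ: apply τ first, then σ
1 →τ 2 →σ 6
2 →τ 6 →σ 3
3 →τ 4 →σ 2
4 →τ 5 →σ 4
5 →τ 3 →σ 1
6 →τ 1 →σ 5

σ∘τ = [6 3 2 4 1 5]


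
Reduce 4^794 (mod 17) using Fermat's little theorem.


Fermat's little theorem: if p is prime and gcd(a,p)=1, then a^(p-1) ≡ 1 (mod p)
p = 17 is prime, gcd(4,17) = 1
Reduce exponent: 794 mod 16 = 10
So 4^794 ≡ 4^10 (mod 17)
4^10 mod 17 = 16

4^794 ≡ 16 (mod 17)


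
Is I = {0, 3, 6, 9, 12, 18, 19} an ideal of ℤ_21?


Check ideal conditions for I = {0, 3, 6, 9, 12, 18, 19} in ℤ_21:
(1) I is an additive subgroup? No
(2) For r ∈ ℤ_21 and a ∈ I: r·a ∈ I? No  [counterexample: r=2, a=18, r·a mod 21 = 15 ∉ I]

No, I is not an ideal of ℤ_21


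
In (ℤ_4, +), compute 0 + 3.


Operation: addition mod 4
0 + 3 = (a + b) mod 4 with a = 0, b = 3

0 + 3 = 3


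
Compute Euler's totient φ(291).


Factor n: 291 = 3 × 97
φ(n) = n · ∏(1 - 1/p) over distinct primes p | n
φ(291) = 291 · (1 - 1/3) · (1 - 1/97) = 192

φ(291) = 192


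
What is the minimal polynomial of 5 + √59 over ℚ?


Let α = 5 + √59. Then α - 5 = √59, so (α - 5)² = 59, giving α² - 10α - 34 = 0. Degree 2 and α ∉ ℚ, so this is the minimal polynomial.

Minimal polynomial: x² - 10x - 34


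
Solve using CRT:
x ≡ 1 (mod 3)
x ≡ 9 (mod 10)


m₁ = 3, m₂ = 10, gcd = 1, so CRT applies. M = m₁·m₂ = 30
Let M₁ = M/m₁ = 10, M₂ = M/m₂ = 3
Find y₁ ≡ M₁⁻¹ (mod m₁): 10⁻¹ ≡ 1 (mod 3)
Find y₂ ≡ M₂⁻¹ (mod m₂): 3⁻¹ ≡ 7 (mod 10)
x = a₁·M₁·y₁ + a₂·M₂·y₂ = 1·10·1 + 9·3·7 = 199
Reduce mod 30: x ≡ 19
Check: 19 mod 3 = 1 ✓, 19 mod 10 = 9 ✓

x ≡ 19 (mod 30)


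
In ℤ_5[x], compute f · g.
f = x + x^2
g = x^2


Expand and collect like terms; reduce coefficients mod 5:
x^0: 0·0 = 0 ≡ 0 (mod 5)
x^1: 0·0 + 1·0 = 0 ≡ 0 (mod 5)
x^2: 0·1 + 1·0 + 1·0 = 0 ≡ 0 (mod 5)
x^3: 1·1 + 1·0 = 1 ≡ 1 (mod 5)
x^4: 1·1 = 1 ≡ 1 (mod 5)
Result: x^3 + x^4

f · g = x^3 + x^4


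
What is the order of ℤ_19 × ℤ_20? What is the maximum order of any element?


|ℤ_19 × ℤ_20| = 19 × 20 = 380
Max element order = lcm(19,20) = 380
Cyclic? Yes (gcd=1)

|ℤ_19×ℤ_20| = 380, max element order = 380


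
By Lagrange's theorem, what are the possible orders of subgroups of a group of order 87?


Lagrange's theorem: |H| divides |G|
|G| = 87
Divisors of 87: 1, 3, 29, 87

Possible subgroup orders: {1, 3, 29, 87}


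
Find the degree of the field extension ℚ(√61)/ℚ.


√61 has minimal polynomial x² - 61 (irreducible over ℚ since 61 is squarefree)

[ℚ(√61)/ℚ] = 2


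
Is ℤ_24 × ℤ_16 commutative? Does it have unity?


Direct product ring; commutative with unity (1,1); but (1,0)·(0,1) = (0,0) gives zero divisors, so not an integral domain
Commutative: Yes
Integral domain: No
Has unity: Yes

ℤ_24 × ℤ_16: Commutative=Yes, Unity=Yes


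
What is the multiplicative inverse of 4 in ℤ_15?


Use the extended Euclidean algorithm to write 1 = 4·s + 15·t; then s mod 15 is the inverse.
Euclidean algorithm:
  4 = 0·15 + 4
  15 = 3·4 + 3
  4 = 1·3 + 1
  3 = 3·1 + 0
gcd(4,15) = 1
Back-substitution gives: 4·(4) + 15·(-1) = 1
So 4⁻¹ ≡ 4 ≡ 4 (mod 15)
Check: 4 × 4 = 16 ≡ 1 (mod 15) ✓

4⁻¹ ≡ 4 (mod 15)


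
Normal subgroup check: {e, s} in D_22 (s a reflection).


H = {e, s} in D_22 (s a reflection)
r·s·r⁻¹ = sr⁻² ≠ s for n ≥ 3, so {e, s} is not closed under conjugation

No, not a normal subgroup


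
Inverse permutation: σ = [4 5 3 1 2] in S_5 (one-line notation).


To find σ⁻¹, swap domain and range:
σ(1) = 4 → σ⁻¹(4) = 1
σ(2) = 5 → σ⁻¹(5) = 2
σ(3) = 3 → σ⁻¹(3) = 3
σ(4) = 1 → σ⁻¹(1) = 4
σ(5) = 2 → σ⁻¹(2) = 5

σ⁻¹ = [4 5 3 1 2]


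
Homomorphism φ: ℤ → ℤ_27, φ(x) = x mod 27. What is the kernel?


Kernel = preimage of identity
ker(φ) = {x ∈ ℤ : x ≡ 0 (mod 27)} = 27ℤ = {0, ±27, ±54, ...}

ker(φ) = 27ℤ


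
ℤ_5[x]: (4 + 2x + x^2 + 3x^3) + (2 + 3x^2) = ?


Add coefficients mod 5:
x^0: 4 + 2 = 1 (mod 5)
x^1: 2 + 0 = 2 (mod 5)
x^2: 1 + 3 = 4 (mod 5)
x^3: 3 + 0 = 3 (mod 5)
Result: 1 + 2x + 4x^2 + 3x^3

f + g = 1 + 2x + 4x^2 + 3x^3


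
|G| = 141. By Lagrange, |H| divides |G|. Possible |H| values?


Lagrange's theorem: |H| divides |G|
|G| = 141
Divisors of 141: 1, 3, 47, 141

Possible subgroup orders: {1, 3, 47, 141}


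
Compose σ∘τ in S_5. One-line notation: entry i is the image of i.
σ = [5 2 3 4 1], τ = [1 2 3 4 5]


σ∘τ: apply τ first, then σ
1 →τ 1 →σ 5
2 →τ 2 →σ 2
3 →τ 3 →σ 3
4 →τ 4 →σ 4
5 →τ 5 →σ 1

σ∘τ = [5 2 3 4 1]


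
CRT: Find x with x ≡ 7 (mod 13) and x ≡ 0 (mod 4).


m₁ = 13, m₂ = 4, gcd = 1, so CRT applies. M = m₁·m₂ = 52
Let M₁ = M/m₁ = 4, M₂ = M/m₂ = 13
Find y₁ ≡ M₁⁻¹ (mod m₁): 4⁻¹ ≡ 10 (mod 13)
Find y₂ ≡ M₂⁻¹ (mod m₂): 13⁻¹ ≡ 1 (mod 4)
x = a₁·M₁·y₁ + a₂·M₂·y₂ = 7·4·10 + 0·13·1 = 280
Reduce mod 52: x ≡ 20
Check: 20 mod 13 = 7 ✓, 20 mod 4 = 0 ✓

x ≡ 20 (mod 52)


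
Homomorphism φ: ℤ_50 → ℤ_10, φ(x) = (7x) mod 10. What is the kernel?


Kernel = preimage of identity
ker(φ) = {x ∈ ℤ_50 : 7x ≡ 0 (mod 10)}. Since 10 | 50, φ is well-defined. The kernel is the cyclic subgroup ⟨10⟩ of ℤ_50 (order 5), i.e. {0, 10, 20, 30, 40}

ker(φ) = {0, 10, 20, 30, 40}


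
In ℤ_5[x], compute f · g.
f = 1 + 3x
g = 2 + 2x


Expand and collect like terms; reduce coefficients mod 5:
x^0: 1·2 = 2 ≡ 2 (mod 5)
x^1: 1·2 + 3·2 = 8 ≡ 3 (mod 5)
x^2: 3·2 = 6 ≡ 1 (mod 5)
Result: 2 + 3x + x^2

f · g = 2 + 3x + x^2


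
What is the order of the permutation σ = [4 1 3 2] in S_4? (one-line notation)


Cycle decomposition: (1 4 2)
Cycle lengths: 3
Order = lcm(3) = 3

ord(σ) = 3


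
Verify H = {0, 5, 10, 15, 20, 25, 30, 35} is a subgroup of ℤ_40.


Subgroup test for H = {0, 5, 10, 15, 20, 25, 30, 35} in (ℤ_40, +):
(1) 0 ∈ H? Yes
(2) Closure: for all a,b ∈ H, (a+b) mod 40 ∈ H? Yes
(3) Inverses: for all a ∈ H, -a mod 40 ∈ H? Yes

Yes, H is a subgroup of ℤ_40


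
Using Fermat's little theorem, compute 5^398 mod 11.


Fermat's little theorem: if p is prime and gcd(a,p)=1, then a^(p-1) ≡ 1 (mod p)
p = 11 is prime, gcd(5,11) = 1
Reduce exponent: 398 mod 10 = 8
So 5^398 ≡ 5^8 (mod 11)
5^8 mod 11 = 4

5^398 ≡ 4 (mod 11)


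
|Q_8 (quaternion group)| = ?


Q_8 = {±1, ±i, ±j, ±k}
|Q_8| = 8

|Q_8 (quaternion group)| = 8


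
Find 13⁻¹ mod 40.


Use the extended Euclidean algorithm to write 1 = 13·s + 40·t; then s mod 40 is the inverse.
Euclidean algorithm:
  13 = 0·40 + 13
  40 = 3·13 + 1
  13 = 13·1 + 0
gcd(13,40) = 1
Back-substitution gives: 13·(-3) + 40·(1) = 1
So 13⁻¹ ≡ -3 ≡ 37 (mod 40)
Check: 13 × 37 = 481 ≡ 1 (mod 40) ✓

13⁻¹ ≡ 37 (mod 40)


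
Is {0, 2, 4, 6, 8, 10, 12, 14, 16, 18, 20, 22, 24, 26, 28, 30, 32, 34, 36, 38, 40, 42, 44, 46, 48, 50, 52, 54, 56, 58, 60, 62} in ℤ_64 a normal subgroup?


H = {0, 2, 4, 6, 8, 10, 12, 14, 16, 18, 20, 22, 24, 26, 28, 30, 32, 34, 36, 38, 40, 42, 44, 46, 48, 50, 52, 54, 56, 58, 60, 62} in ℤ_64
ℤ_64 is abelian; every subgroup of an abelian group is normal

Yes, normal subgroup


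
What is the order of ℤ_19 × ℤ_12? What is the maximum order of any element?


|ℤ_19 × ℤ_12| = 19 × 12 = 228
Max element order = lcm(19,12) = 228
Cyclic? Yes (gcd=1)

|ℤ_19×ℤ_12| = 228, max element order = 228


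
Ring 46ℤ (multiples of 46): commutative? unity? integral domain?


46ℤ is a commutative ring under +,× but has no multiplicative identity (1 ∉ 46ℤ); it has no zero divisors, but without unity it is not an integral domain
Commutative: Yes
Integral domain: No
Has unity: No

46ℤ (multiples of 46): Commutative=Yes, Unity=No


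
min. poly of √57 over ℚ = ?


√57 satisfies x² - 57 = 0, irreducible over ℚ since 57 is squarefree

Minimal polynomial: x² - 57


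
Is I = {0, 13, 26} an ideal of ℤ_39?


Check ideal conditions for I = {0, 13, 26} in ℤ_39:
(1) I is an additive subgroup? Yes
(2) For r ∈ ℤ_39 and a ∈ I: r·a ∈ I? Yes

Yes, I is an ideal of ℤ_39


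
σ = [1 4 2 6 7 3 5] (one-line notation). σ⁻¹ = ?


To find σ⁻¹, swap domain and range:
σ(1) = 1 → σ⁻¹(1) = 1
σ(2) = 4 → σ⁻¹(4) = 2
σ(3) = 2 → σ⁻¹(2) = 3
σ(4) = 6 → σ⁻¹(6) = 4
σ(5) = 7 → σ⁻¹(7) = 5
σ(6) = 3 → σ⁻¹(3) = 6
σ(7) = 5 → σ⁻¹(5) = 7

σ⁻¹ = [1 3 6 2 7 4 5]


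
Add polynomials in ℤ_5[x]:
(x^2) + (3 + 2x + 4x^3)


Add coefficients mod 5:
x^0: 0 + 3 = 3 (mod 5)
x^1: 0 + 2 = 2 (mod 5)
x^2: 1 + 0 = 1 (mod 5)
x^3: 0 + 4 = 4 (mod 5)
Result: 3 + 2x + x^2 + 4x^3

f + g = 3 + 2x + x^2 + 4x^3


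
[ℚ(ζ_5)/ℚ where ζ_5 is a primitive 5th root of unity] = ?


[ℚ(ζ_n):ℚ] = deg Φ_n(x) = φ(n). Here φ(5) = 4

[ℚ(ζ_5)/ℚ where ζ_5 is a primitive 5th root of unity] = 4


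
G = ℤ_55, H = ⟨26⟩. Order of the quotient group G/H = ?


|⟨26⟩| = n / gcd(26, 55) = 55 / 1 = 55
H is normal (ℤ_55 is abelian).
|G/H| = |G| / |H| = 55 / 55 = 1

|G/H| = 1


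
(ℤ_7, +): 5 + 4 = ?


Operation: addition mod 7
5 + 4 = (a + b) mod 7 with a = 5, b = 4

5 + 4 = 2


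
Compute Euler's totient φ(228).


Factor n: 228 = 2^2 × 3 × 19
φ(n) = n · ∏(1 - 1/p) over distinct primes p | n
φ(228) = 228 · (1 - 1/2) · (1 - 1/3) · (1 - 1/19) = 72

φ(228) = 72


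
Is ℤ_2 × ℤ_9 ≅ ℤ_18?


Comparing ℤ_2 × ℤ_9 and ℤ_18:
gcd(2,9) = 1, so ℤ_2 × ℤ_9 ≅ ℤ_18 (CRT)

Yes, ℤ_2 × ℤ_9 ≅ ℤ_18


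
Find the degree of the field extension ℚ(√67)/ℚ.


√67 has minimal polynomial x² - 67 (irreducible over ℚ since 67 is squarefree)

[ℚ(√67)/ℚ] = 2


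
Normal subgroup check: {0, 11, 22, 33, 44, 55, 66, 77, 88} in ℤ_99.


H = {0, 11, 22, 33, 44, 55, 66, 77, 88} in ℤ_99
ℤ_99 is abelian; every subgroup of an abelian group is normal

Yes, normal subgroup


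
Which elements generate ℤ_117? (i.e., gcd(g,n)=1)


g generates ℤ_n iff gcd(g,n) = 1
Prime factors of 117: 3, 13
Generators are g ∈ {1,...,116} not divisible by any of these primes.
Generators: {1, 2, 4, 5, 7, 8, 10, 11, 14, 16, 17, 19, 20, 22, 23, 25, 28, 29, 31, 32, 34, 35, 37, 38, 40, 41, 43, 44, 46, 47, 49, 50, 53, 55, 56, 58, 59, 61, 62, 64, 67, 68, 70, 71, 73, 74, 76, 77, 79, 80, 82, 83, 85, 86, 88, 89, 92, 94, 95, 97, 98, 100, 101, 103, 106, 107, 109, 110, 112, 113, 115, 116}
Number of generators = φ(117) = 72

Generators of ℤ_117 = {1, 2, 4, 5, 7, 8, 10, 11, 14, 16, 17, 19, 20, 22, 23, 25, 28, 29, 31, 32, 34, 35, 37, 38, 40, 41, 43, 44, 46, 47, 49, 50, 53, 55, 56, 58, 59, 61, 62, 64, 67, 68, 70, 71, 73, 74, 76, 77, 79, 80, 82, 83, 85, 86, 88, 89, 92, 94, 95, 97, 98, 100, 101, 103, 106, 107, 109, 110, 112, 113, 115, 116}


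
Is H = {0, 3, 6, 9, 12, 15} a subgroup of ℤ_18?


Subgroup test for H = {0, 3, 6, 9, 12, 15} in (ℤ_18, +):
(1) 0 ∈ H? Yes
(2) Closure: for all a,b ∈ H, (a+b) mod 18 ∈ H? Yes
(3) Inverses: for all a ∈ H, -a mod 18 ∈ H? Yes

Yes, H is a subgroup of ℤ_18


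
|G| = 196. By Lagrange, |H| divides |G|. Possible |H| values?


Lagrange's theorem: |H| divides |G|
|G| = 196
Divisors of 196: 1, 2, 4, 7, 14, 28, 49, 98, 196

Possible subgroup orders: {1, 2, 4, 7, 14, 28, 49, 98, 196}


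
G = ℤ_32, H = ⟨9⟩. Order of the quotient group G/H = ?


|⟨9⟩| = n / gcd(9, 32) = 32 / 1 = 32
H is normal (ℤ_32 is abelian).
|G/H| = |G| / |H| = 32 / 32 = 1

|G/H| = 1


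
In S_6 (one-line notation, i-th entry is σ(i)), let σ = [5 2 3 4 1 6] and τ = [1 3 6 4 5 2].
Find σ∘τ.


σ∘τ: apply τ first, then σ
1 →τ 1 →σ 5
2 →τ 3 →σ 3
3 →τ 6 →σ 6
4 →τ 4 →σ 4
5 →τ 5 →σ 1
6 →τ 2 →σ 2

σ∘τ = [5 3 6 4 1 2]


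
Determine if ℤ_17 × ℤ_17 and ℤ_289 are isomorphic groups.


Comparing ℤ_17 × ℤ_17 and ℤ_289:
gcd(17,17) = 17 ≠ 1. Max element order in ℤ_17×ℤ_17 is lcm(17,17) = 17 < 289, so it has no element of order 289

No, ℤ_17 × ℤ_17 ≇ ℤ_289


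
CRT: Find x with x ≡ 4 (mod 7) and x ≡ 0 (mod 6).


m₁ = 7, m₂ = 6, gcd = 1, so CRT applies. M = m₁·m₂ = 42
Let M₁ = M/m₁ = 6, M₂ = M/m₂ = 7
Find y₁ ≡ M₁⁻¹ (mod m₁): 6⁻¹ ≡ 6 (mod 7)
Find y₂ ≡ M₂⁻¹ (mod m₂): 7⁻¹ ≡ 1 (mod 6)
x = a₁·M₁·y₁ + a₂·M₂·y₂ = 4·6·6 + 0·7·1 = 144
Reduce mod 42: x ≡ 18
Check: 18 mod 7 = 4 ✓, 18 mod 6 = 0 ✓

x ≡ 18 (mod 42)


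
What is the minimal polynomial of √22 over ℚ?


√22 satisfies x² - 22 = 0, irreducible over ℚ since 22 is squarefree

Minimal polynomial: x² - 22


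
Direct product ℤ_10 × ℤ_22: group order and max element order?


|ℤ_10 × ℤ_22| = 10 × 22 = 220
Max element order = lcm(10,22) = 110
Cyclic? No (gcd=2)

|ℤ_10×ℤ_22| = 220, max element order = 110


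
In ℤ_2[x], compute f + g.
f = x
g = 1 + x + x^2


Add coefficients mod 2:
x^0: 0 + 1 = 1 (mod 2)
x^1: 1 + 1 = 0 (mod 2)
x^2: 0 + 1 = 1 (mod 2)
Result: 1 + x^2

f + g = 1 + x^2


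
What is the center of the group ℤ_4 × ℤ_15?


Z(G) = {g ∈ G | gx = xg for all x ∈ G}
Direct product of abelian groups is abelian, so Z(G) = G

Z(ℤ_4 × ℤ_15) = ℤ_4 × ℤ_15


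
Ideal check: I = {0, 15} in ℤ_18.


Check ideal conditions for I = {0, 15} in ℤ_18:
(1) I is an additive subgroup? No
(2) For r ∈ ℤ_18 and a ∈ I: r·a ∈ I? No  [counterexample: r=2, a=15, r·a mod 18 = 12 ∉ I]

No, I is not an ideal of ℤ_18


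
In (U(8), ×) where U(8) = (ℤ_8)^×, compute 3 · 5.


Operation: multiplication mod 8
3 · 5 = (a × b) mod 8 with a = 3, b = 5

3 · 5 = 7


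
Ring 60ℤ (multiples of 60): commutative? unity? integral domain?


60ℤ is a commutative ring under +,× but has no multiplicative identity (1 ∉ 60ℤ); it has no zero divisors, but without unity it is not an integral domain
Commutative: Yes
Integral domain: No
Has unity: No

60ℤ (multiples of 60): Commutative=Yes, Unity=No


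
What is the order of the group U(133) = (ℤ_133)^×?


U(n) is the group of units mod n; |U(n)| = φ(n)
|U(133)| = φ(133) = 108

|U(133) = (ℤ_133)^×| = 108


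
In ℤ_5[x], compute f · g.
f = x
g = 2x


Expand and collect like terms; reduce coefficients mod 5:
x^0: 0·0 = 0 ≡ 0 (mod 5)
x^1: 0·2 + 1·0 = 0 ≡ 0 (mod 5)
x^2: 1·2 = 2 ≡ 2 (mod 5)
Result: 2x^2

f · g = 2x^2


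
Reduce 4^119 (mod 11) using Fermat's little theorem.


Fermat's little theorem: if p is prime and gcd(a,p)=1, then a^(p-1) ≡ 1 (mod p)
p = 11 is prime, gcd(4,11) = 1
Reduce exponent: 119 mod 10 = 9
So 4^119 ≡ 4^9 (mod 11)
4^9 mod 11 = 3

4^119 ≡ 3 (mod 11)


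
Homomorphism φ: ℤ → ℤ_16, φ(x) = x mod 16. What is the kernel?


Kernel = preimage of identity
ker(φ) = {x ∈ ℤ : x ≡ 0 (mod 16)} = 16ℤ = {0, ±16, ±32, ...}

ker(φ) = 16ℤ


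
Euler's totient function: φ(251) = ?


Factor n: 251 = 251
φ(n) = n · ∏(1 - 1/p) over distinct primes p | n
φ(251) = 251 · (1 - 1/251) = 250

φ(251) = 250


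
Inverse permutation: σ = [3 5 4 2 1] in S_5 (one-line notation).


To find σ⁻¹, swap domain and range:
σ(1) = 3 → σ⁻¹(3) = 1
σ(2) = 5 → σ⁻¹(5) = 2
σ(3) = 4 → σ⁻¹(4) = 3
σ(4) = 2 → σ⁻¹(2) = 4
σ(5) = 1 → σ⁻¹(1) = 5

σ⁻¹ = [5 4 1 3 2]


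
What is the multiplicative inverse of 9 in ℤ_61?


Use the extended Euclidean algorithm to write 1 = 9·s + 61·t; then s mod 61 is the inverse.
Euclidean algorithm:
  9 = 0·61 + 9
  61 = 6·9 + 7
  9 = 1·7 + 2
  7 = 3·2 + 1
  2 = 2·1 + 0
gcd(9,61) = 1
Back-substitution gives: 9·(-27) + 61·(4) = 1
So 9⁻¹ ≡ -27 ≡ 34 (mod 61)
Check: 9 × 34 = 306 ≡ 1 (mod 61) ✓

9⁻¹ ≡ 34 (mod 61)


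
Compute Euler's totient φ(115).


Factor n: 115 = 5 × 23
φ(n) = n · ∏(1 - 1/p) over distinct primes p | n
φ(115) = 115 · (1 - 1/5) · (1 - 1/23) = 88

φ(115) = 88


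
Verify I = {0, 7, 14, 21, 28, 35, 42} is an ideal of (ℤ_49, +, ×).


Check ideal conditions for I = {0, 7, 14, 21, 28, 35, 42} in ℤ_49:
(1) I is an additive subgroup? Yes
(2) For r ∈ ℤ_49 and a ∈ I: r·a ∈ I? Yes

Yes, I is an ideal of ℤ_49


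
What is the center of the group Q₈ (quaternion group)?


Z(G) = {g ∈ G | gx = xg for all x ∈ G}
In Q₈ = {±1, ±i, ±j, ±k}, only ±1 commute with every element

Z(Q₈ (quaternion group)) = {1, -1}


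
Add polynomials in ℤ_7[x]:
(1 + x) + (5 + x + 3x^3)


Add coefficients mod 7:
x^0: 1 + 5 = 6 (mod 7)
x^1: 1 + 1 = 2 (mod 7)
x^2: 0 + 0 = 0 (mod 7)
x^3: 0 + 3 = 3 (mod 7)
Result: 6 + 2x + 3x^3

f + g = 6 + 2x + 3x^3


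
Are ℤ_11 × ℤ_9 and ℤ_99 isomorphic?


Comparing ℤ_11 × ℤ_9 and ℤ_99:
gcd(11,9) = 1, so ℤ_11 × ℤ_9 ≅ ℤ_99 (CRT)

Yes, ℤ_11 × ℤ_9 ≅ ℤ_99


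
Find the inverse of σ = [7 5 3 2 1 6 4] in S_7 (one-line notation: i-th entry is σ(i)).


To find σ⁻¹, swap domain and range:
σ(1) = 7 → σ⁻¹(7) = 1
σ(2) = 5 → σ⁻¹(5) = 2
σ(3) = 3 → σ⁻¹(3) = 3
σ(4) = 2 → σ⁻¹(2) = 4
σ(5) = 1 → σ⁻¹(1) = 5
σ(6) = 6 → σ⁻¹(6) = 6
σ(7) = 4 → σ⁻¹(4) = 7

σ⁻¹ = [5 4 3 7 2 6 1]


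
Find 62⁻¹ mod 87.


Use the extended Euclidean algorithm to write 1 = 62·s + 87·t; then s mod 87 is the inverse.
Euclidean algorithm:
  62 = 0·87 + 62
  87 = 1·62 + 25
  62 = 2·25 + 12
  25 = 2·12 + 1
  12 = 12·1 + 0
gcd(62,87) = 1
Back-substitution gives: 62·(-7) + 87·(5) = 1
So 62⁻¹ ≡ -7 ≡ 80 (mod 87)
Check: 62 × 80 = 4960 ≡ 1 (mod 87) ✓

62⁻¹ ≡ 80 (mod 87)


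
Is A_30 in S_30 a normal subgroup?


H = A_30 in S_30
A_30 has index 2 in S_30, and every subgroup of index 2 is normal

Yes, normal subgroup


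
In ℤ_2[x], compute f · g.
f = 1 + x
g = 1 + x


Expand and collect like terms; reduce coefficients mod 2:
x^0: 1·1 = 1 ≡ 1 (mod 2)
x^1: 1·1 + 1·1 = 2 ≡ 0 (mod 2)
x^2: 1·1 = 1 ≡ 1 (mod 2)
Result: 1 + x^2

f · g = 1 + x^2


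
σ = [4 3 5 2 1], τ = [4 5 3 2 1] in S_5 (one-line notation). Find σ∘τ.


σ∘τ: apply τ first, then σ
1 →τ 4 →σ 2
2 →τ 5 →σ 1
3 →τ 3 →σ 5
4 →τ 2 →σ 3
5 →τ 1 →σ 4

σ∘τ = [2 1 5 3 4]


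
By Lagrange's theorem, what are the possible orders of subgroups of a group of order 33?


Lagrange's theorem: |H| divides |G|
|G| = 33
Divisors of 33: 1, 3, 11, 33

Possible subgroup orders: {1, 3, 11, 33}


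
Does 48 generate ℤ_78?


g generates ℤ_n iff gcd(g, n) = 1
gcd(48, 78) = 6
Since gcd = 6 ≠ 1, ⟨48⟩ has order 13 < 78, so 48 is not a generator.

No, 48 does not generate ℤ_78


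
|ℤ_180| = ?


ℤ_n has n elements.

|ℤ_180| = 180


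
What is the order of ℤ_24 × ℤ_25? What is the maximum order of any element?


|ℤ_24 × ℤ_25| = 24 × 25 = 600
Max element order = lcm(24,25) = 600
Cyclic? Yes (gcd=1)

|ℤ_24×ℤ_25| = 600, max element order = 600


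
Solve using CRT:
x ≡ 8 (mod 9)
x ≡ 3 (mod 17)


m₁ = 9, m₂ = 17, gcd = 1, so CRT applies. M = m₁·m₂ = 153
Let M₁ = M/m₁ = 17, M₂ = M/m₂ = 9
Find y₁ ≡ M₁⁻¹ (mod m₁): 17⁻¹ ≡ 8 (mod 9)
Find y₂ ≡ M₂⁻¹ (mod m₂): 9⁻¹ ≡ 2 (mod 17)
x = a₁·M₁·y₁ + a₂·M₂·y₂ = 8·17·8 + 3·9·2 = 1142
Reduce mod 153: x ≡ 71
Check: 71 mod 9 = 8 ✓, 71 mod 17 = 3 ✓

x ≡ 71 (mod 153)


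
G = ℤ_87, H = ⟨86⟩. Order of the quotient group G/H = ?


|⟨86⟩| = n / gcd(86, 87) = 87 / 1 = 87
H is normal (ℤ_87 is abelian).
|G/H| = |G| / |H| = 87 / 87 = 1

|G/H| = 1


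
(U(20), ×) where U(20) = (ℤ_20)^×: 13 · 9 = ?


Operation: multiplication mod 20
13 · 9 = (a × b) mod 20 with a = 13, b = 9

13 · 9 = 17


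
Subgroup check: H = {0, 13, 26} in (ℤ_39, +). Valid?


Subgroup test for H = {0, 13, 26} in (ℤ_39, +):
(1) 0 ∈ H? Yes
(2) Closure: for all a,b ∈ H, (a+b) mod 39 ∈ H? Yes
(3) Inverses: for all a ∈ H, -a mod 39 ∈ H? Yes

Yes, H is a subgroup of ℤ_39


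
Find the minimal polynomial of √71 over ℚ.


√71 satisfies x² - 71 = 0, irreducible over ℚ since 71 is squarefree

Minimal polynomial: x² - 71


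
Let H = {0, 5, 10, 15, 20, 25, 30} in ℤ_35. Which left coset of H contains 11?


11 + H = {11 + h (mod 35) : h ∈ H}
11+0=11, 11+5=16, 11+10=21, 11+15=26, 11+20=31, 11+25=1, 11+30=6
11 + H = {1, 6, 11, 16, 21, 26, 31} = 1 + H

11 + H = {1, 6, 11, 16, 21, 26, 31}
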